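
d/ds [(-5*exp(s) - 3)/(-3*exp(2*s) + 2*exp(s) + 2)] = (-15*exp(2*s) - 18*exp(s) - 4)*exp(s)/(9*exp(4*s) - 12*exp(3*s) - 8*exp(2*s) + 8*exp(s) + 4)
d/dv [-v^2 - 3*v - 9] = -2*v - 3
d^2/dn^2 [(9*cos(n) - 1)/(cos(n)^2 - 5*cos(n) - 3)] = (81*sin(n)^4*cos(n) + 41*sin(n)^4 + 84*sin(n)^2 + 75*cos(n)/4 + 231*cos(3*n)/4 - 9*cos(5*n)/2 + 201)/(sin(n)^2 + 5*cos(n) + 2)^3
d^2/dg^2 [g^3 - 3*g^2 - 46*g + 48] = 6*g - 6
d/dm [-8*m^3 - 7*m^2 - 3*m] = -24*m^2 - 14*m - 3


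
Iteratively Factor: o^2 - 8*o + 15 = (o - 5)*(o - 3)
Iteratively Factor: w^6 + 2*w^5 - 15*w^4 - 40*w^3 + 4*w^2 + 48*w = (w + 3)*(w^5 - w^4 - 12*w^3 - 4*w^2 + 16*w) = w*(w + 3)*(w^4 - w^3 - 12*w^2 - 4*w + 16) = w*(w + 2)*(w + 3)*(w^3 - 3*w^2 - 6*w + 8) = w*(w - 1)*(w + 2)*(w + 3)*(w^2 - 2*w - 8) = w*(w - 1)*(w + 2)^2*(w + 3)*(w - 4)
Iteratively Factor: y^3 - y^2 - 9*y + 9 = (y - 3)*(y^2 + 2*y - 3) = (y - 3)*(y + 3)*(y - 1)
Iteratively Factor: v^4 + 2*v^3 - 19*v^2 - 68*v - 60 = (v - 5)*(v^3 + 7*v^2 + 16*v + 12) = (v - 5)*(v + 2)*(v^2 + 5*v + 6) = (v - 5)*(v + 2)^2*(v + 3)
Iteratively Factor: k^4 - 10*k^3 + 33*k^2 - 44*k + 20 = (k - 2)*(k^3 - 8*k^2 + 17*k - 10) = (k - 2)*(k - 1)*(k^2 - 7*k + 10) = (k - 5)*(k - 2)*(k - 1)*(k - 2)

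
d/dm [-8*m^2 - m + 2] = -16*m - 1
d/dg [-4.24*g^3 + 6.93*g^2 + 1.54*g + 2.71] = -12.72*g^2 + 13.86*g + 1.54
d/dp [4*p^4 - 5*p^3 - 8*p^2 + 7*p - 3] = 16*p^3 - 15*p^2 - 16*p + 7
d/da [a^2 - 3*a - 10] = 2*a - 3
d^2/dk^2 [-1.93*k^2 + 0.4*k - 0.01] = -3.86000000000000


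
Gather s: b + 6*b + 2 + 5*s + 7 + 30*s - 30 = 7*b + 35*s - 21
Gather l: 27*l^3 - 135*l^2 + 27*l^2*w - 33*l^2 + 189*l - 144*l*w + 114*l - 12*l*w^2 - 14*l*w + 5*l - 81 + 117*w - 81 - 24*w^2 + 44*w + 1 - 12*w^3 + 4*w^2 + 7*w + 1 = 27*l^3 + l^2*(27*w - 168) + l*(-12*w^2 - 158*w + 308) - 12*w^3 - 20*w^2 + 168*w - 160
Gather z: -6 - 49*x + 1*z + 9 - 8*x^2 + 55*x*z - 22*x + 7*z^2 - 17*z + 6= -8*x^2 - 71*x + 7*z^2 + z*(55*x - 16) + 9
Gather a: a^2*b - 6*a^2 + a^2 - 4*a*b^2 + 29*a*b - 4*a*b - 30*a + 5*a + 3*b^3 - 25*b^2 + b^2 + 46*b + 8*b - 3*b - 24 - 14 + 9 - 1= a^2*(b - 5) + a*(-4*b^2 + 25*b - 25) + 3*b^3 - 24*b^2 + 51*b - 30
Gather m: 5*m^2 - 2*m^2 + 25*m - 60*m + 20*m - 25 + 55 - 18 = 3*m^2 - 15*m + 12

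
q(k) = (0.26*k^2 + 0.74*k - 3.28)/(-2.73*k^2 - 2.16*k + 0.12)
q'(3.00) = -0.05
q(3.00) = -0.04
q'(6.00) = -0.00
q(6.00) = -0.09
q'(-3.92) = 0.08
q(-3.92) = 0.07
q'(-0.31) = -4.76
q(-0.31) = -6.61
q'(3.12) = -0.04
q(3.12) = -0.05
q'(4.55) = -0.01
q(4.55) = -0.08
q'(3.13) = -0.04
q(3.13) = -0.05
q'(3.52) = -0.03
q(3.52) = -0.06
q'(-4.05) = 0.07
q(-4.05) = 0.06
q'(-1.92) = 0.97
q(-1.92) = 0.65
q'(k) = (0.52*k + 0.74)/(-2.73*k^2 - 2.16*k + 0.12) + (5.46*k + 2.16)*(0.26*k^2 + 0.74*k - 3.28)/(-2.73*k^2 - 2.16*k + 0.12)^2 = (1.4586*k^2 - 17.8464*k - 6.996)/(7.4529*k^4 + 11.7936*k^3 + 4.0104*k^2 - 0.5184*k + 0.0144)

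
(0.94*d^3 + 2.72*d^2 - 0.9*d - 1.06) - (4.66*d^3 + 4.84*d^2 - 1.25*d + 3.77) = -3.72*d^3 - 2.12*d^2 + 0.35*d - 4.83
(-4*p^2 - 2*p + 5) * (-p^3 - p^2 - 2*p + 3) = 4*p^5 + 6*p^4 + 5*p^3 - 13*p^2 - 16*p + 15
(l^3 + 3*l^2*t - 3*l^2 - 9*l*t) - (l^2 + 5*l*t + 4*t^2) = l^3 + 3*l^2*t - 4*l^2 - 14*l*t - 4*t^2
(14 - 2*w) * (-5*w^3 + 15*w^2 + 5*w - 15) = 10*w^4 - 100*w^3 + 200*w^2 + 100*w - 210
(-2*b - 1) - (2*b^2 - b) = -2*b^2 - b - 1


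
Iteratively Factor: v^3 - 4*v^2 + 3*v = (v - 1)*(v^2 - 3*v) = (v - 3)*(v - 1)*(v)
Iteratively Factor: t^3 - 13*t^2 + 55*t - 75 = (t - 5)*(t^2 - 8*t + 15) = (t - 5)^2*(t - 3)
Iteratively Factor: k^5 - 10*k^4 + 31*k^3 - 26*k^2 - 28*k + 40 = (k - 2)*(k^4 - 8*k^3 + 15*k^2 + 4*k - 20) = (k - 2)^2*(k^3 - 6*k^2 + 3*k + 10) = (k - 2)^2*(k + 1)*(k^2 - 7*k + 10) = (k - 2)^3*(k + 1)*(k - 5)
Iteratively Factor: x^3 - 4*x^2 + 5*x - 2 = (x - 1)*(x^2 - 3*x + 2) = (x - 1)^2*(x - 2)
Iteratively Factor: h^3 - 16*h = (h)*(h^2 - 16) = h*(h - 4)*(h + 4)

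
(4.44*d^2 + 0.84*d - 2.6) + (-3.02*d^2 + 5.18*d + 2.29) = 1.42*d^2 + 6.02*d - 0.31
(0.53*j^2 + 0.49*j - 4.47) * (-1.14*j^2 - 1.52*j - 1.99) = -0.6042*j^4 - 1.3642*j^3 + 3.2963*j^2 + 5.8193*j + 8.8953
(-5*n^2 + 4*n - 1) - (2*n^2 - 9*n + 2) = -7*n^2 + 13*n - 3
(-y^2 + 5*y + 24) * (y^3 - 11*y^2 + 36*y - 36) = -y^5 + 16*y^4 - 67*y^3 - 48*y^2 + 684*y - 864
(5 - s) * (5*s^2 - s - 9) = -5*s^3 + 26*s^2 + 4*s - 45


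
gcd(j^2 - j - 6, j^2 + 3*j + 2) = j + 2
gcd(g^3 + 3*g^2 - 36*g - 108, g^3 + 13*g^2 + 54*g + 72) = g^2 + 9*g + 18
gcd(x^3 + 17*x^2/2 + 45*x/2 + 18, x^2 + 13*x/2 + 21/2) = x + 3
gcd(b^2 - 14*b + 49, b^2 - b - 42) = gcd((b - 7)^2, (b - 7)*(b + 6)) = b - 7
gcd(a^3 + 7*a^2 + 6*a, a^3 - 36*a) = a^2 + 6*a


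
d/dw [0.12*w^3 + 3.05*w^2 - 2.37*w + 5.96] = 0.36*w^2 + 6.1*w - 2.37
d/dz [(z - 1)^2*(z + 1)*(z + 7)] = 4*z^3 + 18*z^2 - 16*z - 6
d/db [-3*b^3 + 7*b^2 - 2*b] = -9*b^2 + 14*b - 2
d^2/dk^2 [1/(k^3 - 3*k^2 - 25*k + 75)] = 2*(3*(1 - k)*(k^3 - 3*k^2 - 25*k + 75) + (-3*k^2 + 6*k + 25)^2)/(k^3 - 3*k^2 - 25*k + 75)^3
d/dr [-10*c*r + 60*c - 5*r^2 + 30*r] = -10*c - 10*r + 30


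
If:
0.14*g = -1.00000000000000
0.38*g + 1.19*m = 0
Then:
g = -7.14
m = 2.28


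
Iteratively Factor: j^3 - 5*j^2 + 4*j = (j)*(j^2 - 5*j + 4) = j*(j - 4)*(j - 1)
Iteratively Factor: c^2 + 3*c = (c + 3)*(c)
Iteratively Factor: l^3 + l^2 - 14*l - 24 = (l + 3)*(l^2 - 2*l - 8) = (l - 4)*(l + 3)*(l + 2)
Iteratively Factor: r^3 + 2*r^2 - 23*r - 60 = (r + 3)*(r^2 - r - 20) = (r + 3)*(r + 4)*(r - 5)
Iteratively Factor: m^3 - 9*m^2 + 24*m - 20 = (m - 2)*(m^2 - 7*m + 10) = (m - 2)^2*(m - 5)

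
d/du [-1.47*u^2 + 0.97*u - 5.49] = 0.97 - 2.94*u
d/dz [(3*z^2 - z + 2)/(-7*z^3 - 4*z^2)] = (21*z^3 - 14*z^2 + 38*z + 16)/(z^3*(49*z^2 + 56*z + 16))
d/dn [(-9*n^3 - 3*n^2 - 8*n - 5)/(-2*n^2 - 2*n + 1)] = (18*n^4 + 36*n^3 - 37*n^2 - 26*n - 18)/(4*n^4 + 8*n^3 - 4*n + 1)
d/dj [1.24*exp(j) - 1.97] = 1.24*exp(j)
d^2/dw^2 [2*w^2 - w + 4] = 4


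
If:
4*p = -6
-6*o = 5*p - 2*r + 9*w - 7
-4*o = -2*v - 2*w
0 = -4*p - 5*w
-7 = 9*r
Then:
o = 193/540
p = -3/2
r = -7/9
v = -131/270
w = 6/5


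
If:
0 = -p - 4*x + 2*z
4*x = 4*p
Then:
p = 2*z/5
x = 2*z/5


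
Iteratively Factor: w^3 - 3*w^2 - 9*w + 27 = (w - 3)*(w^2 - 9) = (w - 3)^2*(w + 3)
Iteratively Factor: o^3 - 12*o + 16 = (o - 2)*(o^2 + 2*o - 8) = (o - 2)^2*(o + 4)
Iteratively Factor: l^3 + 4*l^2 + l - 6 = (l + 2)*(l^2 + 2*l - 3) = (l - 1)*(l + 2)*(l + 3)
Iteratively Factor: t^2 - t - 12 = (t - 4)*(t + 3)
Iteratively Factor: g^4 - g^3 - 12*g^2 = (g - 4)*(g^3 + 3*g^2) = (g - 4)*(g + 3)*(g^2) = g*(g - 4)*(g + 3)*(g)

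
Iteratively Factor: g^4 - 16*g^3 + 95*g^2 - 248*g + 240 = (g - 4)*(g^3 - 12*g^2 + 47*g - 60) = (g - 4)*(g - 3)*(g^2 - 9*g + 20) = (g - 5)*(g - 4)*(g - 3)*(g - 4)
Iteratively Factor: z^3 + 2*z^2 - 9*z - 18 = (z + 3)*(z^2 - z - 6) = (z - 3)*(z + 3)*(z + 2)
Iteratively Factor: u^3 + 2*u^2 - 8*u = (u - 2)*(u^2 + 4*u) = u*(u - 2)*(u + 4)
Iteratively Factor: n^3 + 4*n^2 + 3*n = (n + 3)*(n^2 + n) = (n + 1)*(n + 3)*(n)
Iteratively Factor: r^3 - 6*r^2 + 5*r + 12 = (r - 4)*(r^2 - 2*r - 3) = (r - 4)*(r + 1)*(r - 3)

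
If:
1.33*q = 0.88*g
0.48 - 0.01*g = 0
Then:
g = 48.00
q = 31.76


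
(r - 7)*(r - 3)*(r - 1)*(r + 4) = r^4 - 7*r^3 - 13*r^2 + 103*r - 84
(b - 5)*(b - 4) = b^2 - 9*b + 20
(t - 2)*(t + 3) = t^2 + t - 6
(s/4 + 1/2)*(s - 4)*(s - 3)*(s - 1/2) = s^4/4 - 11*s^3/8 + s^2/8 + 25*s/4 - 3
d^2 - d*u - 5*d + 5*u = (d - 5)*(d - u)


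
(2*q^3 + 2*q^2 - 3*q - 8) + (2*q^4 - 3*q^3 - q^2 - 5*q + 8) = 2*q^4 - q^3 + q^2 - 8*q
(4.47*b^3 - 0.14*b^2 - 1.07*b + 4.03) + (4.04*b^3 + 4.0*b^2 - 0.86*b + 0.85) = 8.51*b^3 + 3.86*b^2 - 1.93*b + 4.88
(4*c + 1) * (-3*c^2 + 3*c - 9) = -12*c^3 + 9*c^2 - 33*c - 9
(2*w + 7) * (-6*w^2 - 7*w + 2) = -12*w^3 - 56*w^2 - 45*w + 14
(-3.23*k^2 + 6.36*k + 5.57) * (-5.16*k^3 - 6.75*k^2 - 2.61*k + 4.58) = 16.6668*k^5 - 11.0151*k^4 - 63.2409*k^3 - 68.9905*k^2 + 14.5911*k + 25.5106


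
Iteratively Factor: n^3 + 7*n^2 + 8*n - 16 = (n + 4)*(n^2 + 3*n - 4) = (n - 1)*(n + 4)*(n + 4)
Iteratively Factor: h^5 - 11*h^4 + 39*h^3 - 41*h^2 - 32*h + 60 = (h - 3)*(h^4 - 8*h^3 + 15*h^2 + 4*h - 20) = (h - 5)*(h - 3)*(h^3 - 3*h^2 + 4) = (h - 5)*(h - 3)*(h - 2)*(h^2 - h - 2) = (h - 5)*(h - 3)*(h - 2)^2*(h + 1)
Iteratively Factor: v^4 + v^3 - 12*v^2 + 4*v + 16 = (v + 1)*(v^3 - 12*v + 16) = (v + 1)*(v + 4)*(v^2 - 4*v + 4) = (v - 2)*(v + 1)*(v + 4)*(v - 2)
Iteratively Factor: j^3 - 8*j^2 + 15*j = (j - 5)*(j^2 - 3*j) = j*(j - 5)*(j - 3)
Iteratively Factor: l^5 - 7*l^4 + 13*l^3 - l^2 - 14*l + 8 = (l - 4)*(l^4 - 3*l^3 + l^2 + 3*l - 2) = (l - 4)*(l - 1)*(l^3 - 2*l^2 - l + 2) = (l - 4)*(l - 2)*(l - 1)*(l^2 - 1) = (l - 4)*(l - 2)*(l - 1)*(l + 1)*(l - 1)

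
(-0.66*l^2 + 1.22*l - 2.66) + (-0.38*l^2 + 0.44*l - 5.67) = -1.04*l^2 + 1.66*l - 8.33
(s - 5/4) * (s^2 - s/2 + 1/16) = s^3 - 7*s^2/4 + 11*s/16 - 5/64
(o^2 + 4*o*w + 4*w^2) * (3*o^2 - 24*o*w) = 3*o^4 - 12*o^3*w - 84*o^2*w^2 - 96*o*w^3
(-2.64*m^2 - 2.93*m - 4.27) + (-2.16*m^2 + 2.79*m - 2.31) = -4.8*m^2 - 0.14*m - 6.58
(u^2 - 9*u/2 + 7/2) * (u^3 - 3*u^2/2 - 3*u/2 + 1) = u^5 - 6*u^4 + 35*u^3/4 + 5*u^2/2 - 39*u/4 + 7/2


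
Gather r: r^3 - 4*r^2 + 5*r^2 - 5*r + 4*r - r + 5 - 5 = r^3 + r^2 - 2*r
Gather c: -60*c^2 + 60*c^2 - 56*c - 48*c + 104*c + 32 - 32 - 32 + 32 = 0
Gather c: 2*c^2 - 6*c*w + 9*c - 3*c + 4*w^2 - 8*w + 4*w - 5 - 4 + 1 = 2*c^2 + c*(6 - 6*w) + 4*w^2 - 4*w - 8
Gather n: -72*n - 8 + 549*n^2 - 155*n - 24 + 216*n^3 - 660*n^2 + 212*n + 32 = 216*n^3 - 111*n^2 - 15*n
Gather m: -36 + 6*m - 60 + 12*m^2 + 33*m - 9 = 12*m^2 + 39*m - 105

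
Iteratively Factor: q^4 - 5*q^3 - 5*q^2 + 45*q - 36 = (q - 3)*(q^3 - 2*q^2 - 11*q + 12) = (q - 3)*(q - 1)*(q^2 - q - 12) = (q - 4)*(q - 3)*(q - 1)*(q + 3)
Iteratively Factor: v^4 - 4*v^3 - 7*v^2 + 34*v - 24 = (v + 3)*(v^3 - 7*v^2 + 14*v - 8) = (v - 2)*(v + 3)*(v^2 - 5*v + 4) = (v - 2)*(v - 1)*(v + 3)*(v - 4)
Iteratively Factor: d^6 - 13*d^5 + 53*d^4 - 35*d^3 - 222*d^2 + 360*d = (d - 3)*(d^5 - 10*d^4 + 23*d^3 + 34*d^2 - 120*d) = (d - 3)*(d + 2)*(d^4 - 12*d^3 + 47*d^2 - 60*d) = (d - 4)*(d - 3)*(d + 2)*(d^3 - 8*d^2 + 15*d) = (d - 4)*(d - 3)^2*(d + 2)*(d^2 - 5*d) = (d - 5)*(d - 4)*(d - 3)^2*(d + 2)*(d)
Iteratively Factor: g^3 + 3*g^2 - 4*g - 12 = (g + 2)*(g^2 + g - 6) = (g + 2)*(g + 3)*(g - 2)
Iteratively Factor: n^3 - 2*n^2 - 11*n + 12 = (n - 1)*(n^2 - n - 12) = (n - 1)*(n + 3)*(n - 4)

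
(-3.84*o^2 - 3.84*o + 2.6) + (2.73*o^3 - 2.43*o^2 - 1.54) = 2.73*o^3 - 6.27*o^2 - 3.84*o + 1.06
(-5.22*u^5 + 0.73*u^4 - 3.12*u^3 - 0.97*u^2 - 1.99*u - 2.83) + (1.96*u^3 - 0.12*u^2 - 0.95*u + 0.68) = -5.22*u^5 + 0.73*u^4 - 1.16*u^3 - 1.09*u^2 - 2.94*u - 2.15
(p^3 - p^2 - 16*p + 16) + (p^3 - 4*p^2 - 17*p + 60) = 2*p^3 - 5*p^2 - 33*p + 76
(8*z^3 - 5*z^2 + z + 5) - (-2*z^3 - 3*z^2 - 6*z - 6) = 10*z^3 - 2*z^2 + 7*z + 11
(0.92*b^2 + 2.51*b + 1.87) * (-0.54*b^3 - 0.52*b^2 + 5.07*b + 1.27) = -0.4968*b^5 - 1.8338*b^4 + 2.3494*b^3 + 12.9217*b^2 + 12.6686*b + 2.3749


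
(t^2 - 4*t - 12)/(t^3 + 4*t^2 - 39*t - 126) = (t + 2)/(t^2 + 10*t + 21)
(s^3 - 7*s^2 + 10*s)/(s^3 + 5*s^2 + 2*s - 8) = s*(s^2 - 7*s + 10)/(s^3 + 5*s^2 + 2*s - 8)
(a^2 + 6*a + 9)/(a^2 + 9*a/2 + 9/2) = 2*(a + 3)/(2*a + 3)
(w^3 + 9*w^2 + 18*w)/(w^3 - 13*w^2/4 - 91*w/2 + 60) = 4*w*(w + 3)/(4*w^2 - 37*w + 40)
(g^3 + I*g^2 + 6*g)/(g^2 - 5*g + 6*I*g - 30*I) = g*(g^2 + I*g + 6)/(g^2 + g*(-5 + 6*I) - 30*I)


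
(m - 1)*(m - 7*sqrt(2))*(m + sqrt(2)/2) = m^3 - 13*sqrt(2)*m^2/2 - m^2 - 7*m + 13*sqrt(2)*m/2 + 7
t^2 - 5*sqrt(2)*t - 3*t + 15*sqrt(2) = (t - 3)*(t - 5*sqrt(2))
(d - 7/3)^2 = d^2 - 14*d/3 + 49/9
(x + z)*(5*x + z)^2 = 25*x^3 + 35*x^2*z + 11*x*z^2 + z^3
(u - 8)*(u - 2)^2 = u^3 - 12*u^2 + 36*u - 32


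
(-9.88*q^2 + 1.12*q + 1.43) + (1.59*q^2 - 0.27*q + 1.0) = -8.29*q^2 + 0.85*q + 2.43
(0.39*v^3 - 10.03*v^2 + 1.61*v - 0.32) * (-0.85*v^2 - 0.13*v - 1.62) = -0.3315*v^5 + 8.4748*v^4 - 0.6964*v^3 + 16.3113*v^2 - 2.5666*v + 0.5184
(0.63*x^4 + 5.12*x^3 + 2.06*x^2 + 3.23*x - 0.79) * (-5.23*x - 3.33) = -3.2949*x^5 - 28.8755*x^4 - 27.8234*x^3 - 23.7527*x^2 - 6.6242*x + 2.6307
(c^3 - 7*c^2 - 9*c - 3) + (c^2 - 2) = c^3 - 6*c^2 - 9*c - 5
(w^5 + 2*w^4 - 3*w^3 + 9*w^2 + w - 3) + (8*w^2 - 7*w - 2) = w^5 + 2*w^4 - 3*w^3 + 17*w^2 - 6*w - 5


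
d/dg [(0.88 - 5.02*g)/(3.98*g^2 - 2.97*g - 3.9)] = (19.9796*g^2 - 7.0048*g + 22.1916)/(15.8404*g^4 - 23.6412*g^3 - 22.2231*g^2 + 23.166*g + 15.21)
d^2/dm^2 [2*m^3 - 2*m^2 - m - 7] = 12*m - 4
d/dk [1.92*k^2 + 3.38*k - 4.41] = 3.84*k + 3.38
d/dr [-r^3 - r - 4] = -3*r^2 - 1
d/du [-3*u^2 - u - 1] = -6*u - 1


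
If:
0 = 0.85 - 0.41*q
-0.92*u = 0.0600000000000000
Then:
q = 2.07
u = -0.07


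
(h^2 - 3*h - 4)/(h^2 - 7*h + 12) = (h + 1)/(h - 3)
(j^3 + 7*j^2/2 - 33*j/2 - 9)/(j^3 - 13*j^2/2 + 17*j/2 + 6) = (j + 6)/(j - 4)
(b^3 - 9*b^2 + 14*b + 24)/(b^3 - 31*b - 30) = (b - 4)/(b + 5)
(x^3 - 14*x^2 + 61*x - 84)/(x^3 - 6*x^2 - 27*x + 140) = (x - 3)/(x + 5)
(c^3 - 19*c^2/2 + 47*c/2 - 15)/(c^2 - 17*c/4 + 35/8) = 4*(c^2 - 7*c + 6)/(4*c - 7)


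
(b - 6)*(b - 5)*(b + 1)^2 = b^4 - 9*b^3 + 9*b^2 + 49*b + 30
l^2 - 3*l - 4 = (l - 4)*(l + 1)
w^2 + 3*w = w*(w + 3)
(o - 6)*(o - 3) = o^2 - 9*o + 18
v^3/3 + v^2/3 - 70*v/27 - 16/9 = (v/3 + 1)*(v - 8/3)*(v + 2/3)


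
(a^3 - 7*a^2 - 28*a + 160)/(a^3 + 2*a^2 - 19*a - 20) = (a - 8)/(a + 1)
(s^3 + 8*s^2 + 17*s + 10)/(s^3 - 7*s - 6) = (s + 5)/(s - 3)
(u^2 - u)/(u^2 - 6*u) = (u - 1)/(u - 6)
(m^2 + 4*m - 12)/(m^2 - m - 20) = (-m^2 - 4*m + 12)/(-m^2 + m + 20)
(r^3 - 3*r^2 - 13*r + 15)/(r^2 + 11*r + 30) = (r^3 - 3*r^2 - 13*r + 15)/(r^2 + 11*r + 30)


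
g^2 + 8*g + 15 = (g + 3)*(g + 5)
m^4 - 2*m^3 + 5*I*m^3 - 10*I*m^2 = m^2*(m - 2)*(m + 5*I)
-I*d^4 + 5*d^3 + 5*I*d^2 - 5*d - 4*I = (d - 1)*(d + 1)*(d + 4*I)*(-I*d + 1)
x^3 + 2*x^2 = x^2*(x + 2)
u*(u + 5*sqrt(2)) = u^2 + 5*sqrt(2)*u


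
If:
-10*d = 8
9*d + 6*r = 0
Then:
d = -4/5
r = 6/5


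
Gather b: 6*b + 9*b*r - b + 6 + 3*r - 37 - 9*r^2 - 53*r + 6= b*(9*r + 5) - 9*r^2 - 50*r - 25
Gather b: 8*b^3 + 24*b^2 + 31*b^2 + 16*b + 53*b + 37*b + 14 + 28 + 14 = 8*b^3 + 55*b^2 + 106*b + 56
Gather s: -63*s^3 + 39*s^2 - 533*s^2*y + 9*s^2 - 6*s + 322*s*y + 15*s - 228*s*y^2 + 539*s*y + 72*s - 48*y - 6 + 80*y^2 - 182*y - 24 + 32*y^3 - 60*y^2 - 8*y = -63*s^3 + s^2*(48 - 533*y) + s*(-228*y^2 + 861*y + 81) + 32*y^3 + 20*y^2 - 238*y - 30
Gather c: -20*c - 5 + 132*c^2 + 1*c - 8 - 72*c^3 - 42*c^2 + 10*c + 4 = -72*c^3 + 90*c^2 - 9*c - 9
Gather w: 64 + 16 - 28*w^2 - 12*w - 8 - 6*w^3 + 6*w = -6*w^3 - 28*w^2 - 6*w + 72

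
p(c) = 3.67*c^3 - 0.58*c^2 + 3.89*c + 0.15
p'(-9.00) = 906.14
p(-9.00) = -2757.27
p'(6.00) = 393.29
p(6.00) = 795.33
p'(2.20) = 54.63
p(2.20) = 44.98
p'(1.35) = 22.39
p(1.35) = 13.37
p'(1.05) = 14.81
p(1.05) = 7.84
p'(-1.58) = 33.21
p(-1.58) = -21.92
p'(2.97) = 97.56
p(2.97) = 102.73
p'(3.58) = 140.85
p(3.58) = 175.03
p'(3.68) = 148.72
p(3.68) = 189.51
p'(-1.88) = 44.98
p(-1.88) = -33.60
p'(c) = 11.01*c^2 - 1.16*c + 3.89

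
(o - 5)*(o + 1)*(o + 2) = o^3 - 2*o^2 - 13*o - 10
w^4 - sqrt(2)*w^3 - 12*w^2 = w^2*(w - 3*sqrt(2))*(w + 2*sqrt(2))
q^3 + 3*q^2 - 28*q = q*(q - 4)*(q + 7)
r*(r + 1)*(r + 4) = r^3 + 5*r^2 + 4*r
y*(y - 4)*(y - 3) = y^3 - 7*y^2 + 12*y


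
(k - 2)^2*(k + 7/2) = k^3 - k^2/2 - 10*k + 14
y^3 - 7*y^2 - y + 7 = (y - 7)*(y - 1)*(y + 1)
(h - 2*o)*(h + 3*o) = h^2 + h*o - 6*o^2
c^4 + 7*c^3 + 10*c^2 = c^2*(c + 2)*(c + 5)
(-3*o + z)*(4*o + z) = -12*o^2 + o*z + z^2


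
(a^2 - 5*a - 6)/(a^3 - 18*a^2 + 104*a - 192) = (a + 1)/(a^2 - 12*a + 32)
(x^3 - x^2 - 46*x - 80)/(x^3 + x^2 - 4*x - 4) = (x^2 - 3*x - 40)/(x^2 - x - 2)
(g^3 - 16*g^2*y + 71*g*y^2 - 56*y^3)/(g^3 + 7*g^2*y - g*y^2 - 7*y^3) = (g^2 - 15*g*y + 56*y^2)/(g^2 + 8*g*y + 7*y^2)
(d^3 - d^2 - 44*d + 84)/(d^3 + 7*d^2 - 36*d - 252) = (d - 2)/(d + 6)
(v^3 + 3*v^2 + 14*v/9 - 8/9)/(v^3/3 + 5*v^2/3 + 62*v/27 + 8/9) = 3*(3*v^2 + 5*v - 2)/(3*v^2 + 11*v + 6)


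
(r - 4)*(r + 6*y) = r^2 + 6*r*y - 4*r - 24*y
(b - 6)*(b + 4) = b^2 - 2*b - 24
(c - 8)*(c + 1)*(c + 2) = c^3 - 5*c^2 - 22*c - 16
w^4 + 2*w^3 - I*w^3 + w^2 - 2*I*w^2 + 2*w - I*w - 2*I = (w + 2)*(w - I)^2*(w + I)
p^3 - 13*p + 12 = (p - 3)*(p - 1)*(p + 4)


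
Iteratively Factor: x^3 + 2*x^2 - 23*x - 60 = (x + 3)*(x^2 - x - 20) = (x - 5)*(x + 3)*(x + 4)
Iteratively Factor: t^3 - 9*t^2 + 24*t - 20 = (t - 2)*(t^2 - 7*t + 10) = (t - 2)^2*(t - 5)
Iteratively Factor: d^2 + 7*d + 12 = (d + 3)*(d + 4)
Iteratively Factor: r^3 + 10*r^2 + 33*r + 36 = (r + 4)*(r^2 + 6*r + 9) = (r + 3)*(r + 4)*(r + 3)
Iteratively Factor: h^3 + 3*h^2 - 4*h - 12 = (h - 2)*(h^2 + 5*h + 6) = (h - 2)*(h + 2)*(h + 3)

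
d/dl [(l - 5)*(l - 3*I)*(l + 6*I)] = 3*l^2 + l*(-10 + 6*I) + 18 - 15*I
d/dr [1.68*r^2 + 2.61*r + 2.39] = 3.36*r + 2.61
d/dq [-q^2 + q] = 1 - 2*q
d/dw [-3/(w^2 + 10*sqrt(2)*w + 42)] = 6*(w + 5*sqrt(2))/(w^2 + 10*sqrt(2)*w + 42)^2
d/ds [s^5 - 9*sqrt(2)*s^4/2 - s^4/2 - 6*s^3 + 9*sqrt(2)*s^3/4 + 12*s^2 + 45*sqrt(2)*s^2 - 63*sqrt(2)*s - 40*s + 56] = 5*s^4 - 18*sqrt(2)*s^3 - 2*s^3 - 18*s^2 + 27*sqrt(2)*s^2/4 + 24*s + 90*sqrt(2)*s - 63*sqrt(2) - 40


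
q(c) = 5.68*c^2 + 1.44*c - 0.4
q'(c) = 11.36*c + 1.44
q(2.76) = 46.84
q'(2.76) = 32.79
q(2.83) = 49.17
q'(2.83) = 33.59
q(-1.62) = 12.17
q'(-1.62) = -16.96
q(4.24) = 107.82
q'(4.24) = 49.61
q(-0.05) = -0.46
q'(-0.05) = 0.87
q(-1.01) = 3.94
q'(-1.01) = -10.03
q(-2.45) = 30.17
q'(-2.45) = -26.39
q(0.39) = 1.03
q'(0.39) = 5.87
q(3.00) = 55.04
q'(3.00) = 35.52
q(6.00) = 212.72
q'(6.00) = 69.60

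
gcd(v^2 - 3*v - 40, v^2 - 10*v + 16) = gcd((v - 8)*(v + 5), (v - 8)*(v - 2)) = v - 8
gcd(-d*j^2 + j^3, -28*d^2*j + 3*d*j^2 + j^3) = j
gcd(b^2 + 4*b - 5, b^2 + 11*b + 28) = 1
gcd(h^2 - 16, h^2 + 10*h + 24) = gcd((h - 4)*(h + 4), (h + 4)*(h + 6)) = h + 4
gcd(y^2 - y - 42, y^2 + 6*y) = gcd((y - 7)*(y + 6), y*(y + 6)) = y + 6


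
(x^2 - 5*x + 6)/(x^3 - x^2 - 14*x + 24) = 1/(x + 4)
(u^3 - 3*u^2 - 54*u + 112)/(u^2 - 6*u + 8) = (u^2 - u - 56)/(u - 4)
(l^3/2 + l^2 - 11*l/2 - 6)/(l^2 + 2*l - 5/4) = 2*(l^3 + 2*l^2 - 11*l - 12)/(4*l^2 + 8*l - 5)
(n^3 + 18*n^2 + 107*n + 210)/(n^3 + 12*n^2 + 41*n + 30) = (n + 7)/(n + 1)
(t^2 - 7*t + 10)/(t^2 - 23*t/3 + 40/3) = 3*(t - 2)/(3*t - 8)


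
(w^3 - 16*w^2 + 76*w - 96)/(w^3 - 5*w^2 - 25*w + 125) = (w^3 - 16*w^2 + 76*w - 96)/(w^3 - 5*w^2 - 25*w + 125)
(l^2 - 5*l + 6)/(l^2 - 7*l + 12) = (l - 2)/(l - 4)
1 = 1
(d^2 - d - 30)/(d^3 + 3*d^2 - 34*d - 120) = 1/(d + 4)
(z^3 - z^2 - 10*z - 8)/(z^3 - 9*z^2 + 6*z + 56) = (z + 1)/(z - 7)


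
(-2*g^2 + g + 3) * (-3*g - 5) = 6*g^3 + 7*g^2 - 14*g - 15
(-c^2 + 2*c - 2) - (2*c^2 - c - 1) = -3*c^2 + 3*c - 1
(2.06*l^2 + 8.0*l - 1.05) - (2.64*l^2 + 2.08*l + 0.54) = -0.58*l^2 + 5.92*l - 1.59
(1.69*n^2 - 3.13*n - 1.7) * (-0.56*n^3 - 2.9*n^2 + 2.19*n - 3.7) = -0.9464*n^5 - 3.1482*n^4 + 13.7301*n^3 - 8.1777*n^2 + 7.858*n + 6.29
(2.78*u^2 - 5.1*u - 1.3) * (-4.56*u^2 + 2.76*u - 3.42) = -12.6768*u^4 + 30.9288*u^3 - 17.6556*u^2 + 13.854*u + 4.446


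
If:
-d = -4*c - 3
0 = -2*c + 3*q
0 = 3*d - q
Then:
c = -27/34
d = -3/17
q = -9/17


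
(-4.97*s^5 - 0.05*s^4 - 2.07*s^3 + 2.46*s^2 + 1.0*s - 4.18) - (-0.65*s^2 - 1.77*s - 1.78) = -4.97*s^5 - 0.05*s^4 - 2.07*s^3 + 3.11*s^2 + 2.77*s - 2.4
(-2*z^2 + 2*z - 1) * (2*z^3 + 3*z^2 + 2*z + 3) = -4*z^5 - 2*z^4 - 5*z^2 + 4*z - 3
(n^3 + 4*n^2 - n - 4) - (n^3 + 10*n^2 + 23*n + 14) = -6*n^2 - 24*n - 18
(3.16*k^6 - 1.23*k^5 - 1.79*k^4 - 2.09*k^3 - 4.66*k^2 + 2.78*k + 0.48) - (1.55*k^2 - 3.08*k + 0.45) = 3.16*k^6 - 1.23*k^5 - 1.79*k^4 - 2.09*k^3 - 6.21*k^2 + 5.86*k + 0.03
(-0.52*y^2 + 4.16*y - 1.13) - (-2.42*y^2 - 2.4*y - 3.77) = 1.9*y^2 + 6.56*y + 2.64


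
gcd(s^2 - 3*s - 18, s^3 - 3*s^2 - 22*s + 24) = s - 6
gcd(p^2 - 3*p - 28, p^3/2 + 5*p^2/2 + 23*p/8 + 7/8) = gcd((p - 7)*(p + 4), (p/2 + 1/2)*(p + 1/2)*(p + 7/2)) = 1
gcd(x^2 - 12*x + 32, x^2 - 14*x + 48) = x - 8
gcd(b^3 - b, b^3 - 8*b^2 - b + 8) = b^2 - 1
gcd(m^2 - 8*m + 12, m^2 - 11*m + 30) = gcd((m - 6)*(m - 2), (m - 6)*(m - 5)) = m - 6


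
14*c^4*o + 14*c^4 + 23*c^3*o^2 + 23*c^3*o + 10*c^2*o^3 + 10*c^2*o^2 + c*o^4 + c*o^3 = (c + o)*(2*c + o)*(7*c + o)*(c*o + c)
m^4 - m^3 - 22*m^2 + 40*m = m*(m - 4)*(m - 2)*(m + 5)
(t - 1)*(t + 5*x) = t^2 + 5*t*x - t - 5*x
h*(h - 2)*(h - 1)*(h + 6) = h^4 + 3*h^3 - 16*h^2 + 12*h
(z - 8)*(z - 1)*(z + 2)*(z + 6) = z^4 - z^3 - 52*z^2 - 44*z + 96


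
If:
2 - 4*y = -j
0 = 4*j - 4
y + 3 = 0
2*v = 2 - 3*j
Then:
No Solution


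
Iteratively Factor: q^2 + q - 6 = (q - 2)*(q + 3)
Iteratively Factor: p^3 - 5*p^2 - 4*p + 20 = (p - 2)*(p^2 - 3*p - 10) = (p - 2)*(p + 2)*(p - 5)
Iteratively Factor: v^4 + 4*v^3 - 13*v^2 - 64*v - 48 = (v + 1)*(v^3 + 3*v^2 - 16*v - 48) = (v - 4)*(v + 1)*(v^2 + 7*v + 12) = (v - 4)*(v + 1)*(v + 3)*(v + 4)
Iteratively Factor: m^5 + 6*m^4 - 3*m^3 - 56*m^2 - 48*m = (m + 1)*(m^4 + 5*m^3 - 8*m^2 - 48*m) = m*(m + 1)*(m^3 + 5*m^2 - 8*m - 48) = m*(m + 1)*(m + 4)*(m^2 + m - 12) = m*(m + 1)*(m + 4)^2*(m - 3)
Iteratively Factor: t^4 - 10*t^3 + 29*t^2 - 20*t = (t)*(t^3 - 10*t^2 + 29*t - 20) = t*(t - 1)*(t^2 - 9*t + 20) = t*(t - 4)*(t - 1)*(t - 5)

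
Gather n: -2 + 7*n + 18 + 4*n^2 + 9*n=4*n^2 + 16*n + 16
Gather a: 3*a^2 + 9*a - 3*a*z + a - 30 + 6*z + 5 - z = 3*a^2 + a*(10 - 3*z) + 5*z - 25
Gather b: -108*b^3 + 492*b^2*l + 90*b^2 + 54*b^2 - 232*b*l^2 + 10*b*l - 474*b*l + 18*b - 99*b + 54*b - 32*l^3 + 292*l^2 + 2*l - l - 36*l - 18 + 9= -108*b^3 + b^2*(492*l + 144) + b*(-232*l^2 - 464*l - 27) - 32*l^3 + 292*l^2 - 35*l - 9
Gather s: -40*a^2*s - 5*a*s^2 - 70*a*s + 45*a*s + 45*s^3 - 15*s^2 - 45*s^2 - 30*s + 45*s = 45*s^3 + s^2*(-5*a - 60) + s*(-40*a^2 - 25*a + 15)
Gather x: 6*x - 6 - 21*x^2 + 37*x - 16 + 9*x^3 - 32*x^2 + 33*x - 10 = 9*x^3 - 53*x^2 + 76*x - 32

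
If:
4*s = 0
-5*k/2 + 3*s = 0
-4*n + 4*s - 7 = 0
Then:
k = 0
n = -7/4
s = 0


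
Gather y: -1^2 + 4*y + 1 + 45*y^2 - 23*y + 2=45*y^2 - 19*y + 2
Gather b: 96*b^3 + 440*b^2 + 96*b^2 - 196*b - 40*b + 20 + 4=96*b^3 + 536*b^2 - 236*b + 24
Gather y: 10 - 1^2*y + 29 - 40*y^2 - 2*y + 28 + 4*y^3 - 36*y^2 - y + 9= 4*y^3 - 76*y^2 - 4*y + 76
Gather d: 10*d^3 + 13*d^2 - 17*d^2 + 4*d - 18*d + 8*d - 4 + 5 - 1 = 10*d^3 - 4*d^2 - 6*d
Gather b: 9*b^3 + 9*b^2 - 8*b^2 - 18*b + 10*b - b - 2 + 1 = 9*b^3 + b^2 - 9*b - 1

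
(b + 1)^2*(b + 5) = b^3 + 7*b^2 + 11*b + 5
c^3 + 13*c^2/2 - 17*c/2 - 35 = (c - 5/2)*(c + 2)*(c + 7)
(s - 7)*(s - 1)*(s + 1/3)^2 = s^4 - 22*s^3/3 + 16*s^2/9 + 34*s/9 + 7/9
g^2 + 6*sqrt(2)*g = g*(g + 6*sqrt(2))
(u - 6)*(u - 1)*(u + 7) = u^3 - 43*u + 42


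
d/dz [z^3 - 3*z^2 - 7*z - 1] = 3*z^2 - 6*z - 7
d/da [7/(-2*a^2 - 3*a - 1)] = 7*(4*a + 3)/(2*a^2 + 3*a + 1)^2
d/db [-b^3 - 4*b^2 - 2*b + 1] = -3*b^2 - 8*b - 2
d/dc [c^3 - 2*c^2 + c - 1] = 3*c^2 - 4*c + 1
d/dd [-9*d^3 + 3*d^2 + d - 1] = -27*d^2 + 6*d + 1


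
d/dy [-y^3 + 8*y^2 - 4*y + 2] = -3*y^2 + 16*y - 4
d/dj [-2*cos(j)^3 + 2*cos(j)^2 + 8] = 2*(3*cos(j) - 2)*sin(j)*cos(j)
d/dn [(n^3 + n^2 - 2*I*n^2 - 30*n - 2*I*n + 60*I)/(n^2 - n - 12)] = (n^4 - 2*n^3 + n^2*(-7 + 4*I) + n*(-24 - 72*I) + 360 + 84*I)/(n^4 - 2*n^3 - 23*n^2 + 24*n + 144)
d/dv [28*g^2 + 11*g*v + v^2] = 11*g + 2*v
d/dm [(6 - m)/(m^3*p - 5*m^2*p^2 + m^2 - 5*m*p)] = (-m*(m^2*p - 5*m*p^2 + m - 5*p) + (m - 6)*(3*m^2*p - 10*m*p^2 + 2*m - 5*p))/(m^2*(m^2*p - 5*m*p^2 + m - 5*p)^2)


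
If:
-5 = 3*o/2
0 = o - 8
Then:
No Solution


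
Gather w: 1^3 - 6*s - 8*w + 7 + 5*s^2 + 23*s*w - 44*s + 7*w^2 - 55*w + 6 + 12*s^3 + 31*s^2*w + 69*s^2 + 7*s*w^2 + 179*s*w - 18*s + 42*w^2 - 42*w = 12*s^3 + 74*s^2 - 68*s + w^2*(7*s + 49) + w*(31*s^2 + 202*s - 105) + 14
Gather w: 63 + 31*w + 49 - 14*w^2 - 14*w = -14*w^2 + 17*w + 112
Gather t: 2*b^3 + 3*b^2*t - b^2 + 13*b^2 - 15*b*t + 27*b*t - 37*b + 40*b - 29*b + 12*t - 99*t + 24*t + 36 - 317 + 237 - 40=2*b^3 + 12*b^2 - 26*b + t*(3*b^2 + 12*b - 63) - 84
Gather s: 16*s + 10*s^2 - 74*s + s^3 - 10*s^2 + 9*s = s^3 - 49*s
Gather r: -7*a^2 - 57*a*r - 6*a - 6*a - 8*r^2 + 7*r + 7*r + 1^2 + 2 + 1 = -7*a^2 - 12*a - 8*r^2 + r*(14 - 57*a) + 4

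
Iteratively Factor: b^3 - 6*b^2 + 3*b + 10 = (b - 2)*(b^2 - 4*b - 5) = (b - 2)*(b + 1)*(b - 5)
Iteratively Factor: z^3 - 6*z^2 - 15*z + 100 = (z + 4)*(z^2 - 10*z + 25) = (z - 5)*(z + 4)*(z - 5)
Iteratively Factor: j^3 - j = (j)*(j^2 - 1) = j*(j - 1)*(j + 1)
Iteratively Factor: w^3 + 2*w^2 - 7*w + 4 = (w - 1)*(w^2 + 3*w - 4) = (w - 1)^2*(w + 4)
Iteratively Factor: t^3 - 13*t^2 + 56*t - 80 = (t - 5)*(t^2 - 8*t + 16) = (t - 5)*(t - 4)*(t - 4)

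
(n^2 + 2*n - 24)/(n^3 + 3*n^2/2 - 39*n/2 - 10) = 2*(n + 6)/(2*n^2 + 11*n + 5)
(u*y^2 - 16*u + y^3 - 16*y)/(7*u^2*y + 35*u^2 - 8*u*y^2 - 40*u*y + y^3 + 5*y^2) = (u*y^2 - 16*u + y^3 - 16*y)/(7*u^2*y + 35*u^2 - 8*u*y^2 - 40*u*y + y^3 + 5*y^2)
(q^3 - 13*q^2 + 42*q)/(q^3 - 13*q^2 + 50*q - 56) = q*(q - 6)/(q^2 - 6*q + 8)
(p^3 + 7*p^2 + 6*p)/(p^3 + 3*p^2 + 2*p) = (p + 6)/(p + 2)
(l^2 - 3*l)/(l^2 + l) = (l - 3)/(l + 1)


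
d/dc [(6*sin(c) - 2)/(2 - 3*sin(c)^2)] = 6*(3*sin(c)^2 - 2*sin(c) + 2)*cos(c)/(3*sin(c)^2 - 2)^2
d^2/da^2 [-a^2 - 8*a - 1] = -2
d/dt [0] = 0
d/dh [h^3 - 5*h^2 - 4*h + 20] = 3*h^2 - 10*h - 4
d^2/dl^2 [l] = 0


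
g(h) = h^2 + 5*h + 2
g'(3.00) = 11.00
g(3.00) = 26.00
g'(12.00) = 29.00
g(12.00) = 206.00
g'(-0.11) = 4.78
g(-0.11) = 1.46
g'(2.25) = 9.50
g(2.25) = 18.31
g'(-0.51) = 3.98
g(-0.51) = -0.29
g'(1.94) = 8.88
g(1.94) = 15.46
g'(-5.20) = -5.40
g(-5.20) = 3.04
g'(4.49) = 13.98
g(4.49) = 44.61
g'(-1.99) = 1.02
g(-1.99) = -3.99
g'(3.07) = 11.14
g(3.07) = 26.77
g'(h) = 2*h + 5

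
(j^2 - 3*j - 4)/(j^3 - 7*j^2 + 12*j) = (j + 1)/(j*(j - 3))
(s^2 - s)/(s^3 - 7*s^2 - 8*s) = (1 - s)/(-s^2 + 7*s + 8)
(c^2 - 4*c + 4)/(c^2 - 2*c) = (c - 2)/c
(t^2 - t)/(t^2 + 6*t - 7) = t/(t + 7)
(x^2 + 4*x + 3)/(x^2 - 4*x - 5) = (x + 3)/(x - 5)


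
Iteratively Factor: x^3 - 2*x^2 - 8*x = (x - 4)*(x^2 + 2*x) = x*(x - 4)*(x + 2)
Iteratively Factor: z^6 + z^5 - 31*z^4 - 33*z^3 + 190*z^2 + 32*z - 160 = (z + 4)*(z^5 - 3*z^4 - 19*z^3 + 43*z^2 + 18*z - 40) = (z + 1)*(z + 4)*(z^4 - 4*z^3 - 15*z^2 + 58*z - 40) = (z - 2)*(z + 1)*(z + 4)*(z^3 - 2*z^2 - 19*z + 20) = (z - 2)*(z + 1)*(z + 4)^2*(z^2 - 6*z + 5) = (z - 5)*(z - 2)*(z + 1)*(z + 4)^2*(z - 1)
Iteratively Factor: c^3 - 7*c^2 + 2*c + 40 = (c + 2)*(c^2 - 9*c + 20) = (c - 4)*(c + 2)*(c - 5)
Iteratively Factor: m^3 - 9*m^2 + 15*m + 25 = (m - 5)*(m^2 - 4*m - 5) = (m - 5)*(m + 1)*(m - 5)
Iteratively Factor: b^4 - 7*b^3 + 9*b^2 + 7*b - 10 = (b - 2)*(b^3 - 5*b^2 - b + 5) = (b - 2)*(b + 1)*(b^2 - 6*b + 5) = (b - 5)*(b - 2)*(b + 1)*(b - 1)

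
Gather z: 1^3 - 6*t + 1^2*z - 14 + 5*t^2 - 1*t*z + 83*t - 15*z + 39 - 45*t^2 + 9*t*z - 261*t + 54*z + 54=-40*t^2 - 184*t + z*(8*t + 40) + 80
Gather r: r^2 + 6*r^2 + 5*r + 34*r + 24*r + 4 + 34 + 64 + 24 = 7*r^2 + 63*r + 126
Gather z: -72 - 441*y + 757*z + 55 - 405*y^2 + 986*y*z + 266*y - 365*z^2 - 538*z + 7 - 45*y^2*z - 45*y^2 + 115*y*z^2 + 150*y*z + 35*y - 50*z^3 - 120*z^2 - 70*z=-450*y^2 - 140*y - 50*z^3 + z^2*(115*y - 485) + z*(-45*y^2 + 1136*y + 149) - 10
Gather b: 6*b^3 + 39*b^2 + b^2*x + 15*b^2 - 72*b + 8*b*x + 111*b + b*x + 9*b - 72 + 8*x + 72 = 6*b^3 + b^2*(x + 54) + b*(9*x + 48) + 8*x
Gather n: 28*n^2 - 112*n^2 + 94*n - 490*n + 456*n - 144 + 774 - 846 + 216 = -84*n^2 + 60*n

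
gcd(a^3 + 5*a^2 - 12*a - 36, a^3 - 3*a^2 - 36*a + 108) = a^2 + 3*a - 18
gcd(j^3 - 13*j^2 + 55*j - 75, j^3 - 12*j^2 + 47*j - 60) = j^2 - 8*j + 15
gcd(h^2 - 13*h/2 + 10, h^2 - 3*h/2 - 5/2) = h - 5/2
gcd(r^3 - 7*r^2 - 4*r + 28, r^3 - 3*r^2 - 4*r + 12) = r^2 - 4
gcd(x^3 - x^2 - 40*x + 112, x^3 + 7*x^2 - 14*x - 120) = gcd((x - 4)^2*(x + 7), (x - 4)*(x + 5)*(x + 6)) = x - 4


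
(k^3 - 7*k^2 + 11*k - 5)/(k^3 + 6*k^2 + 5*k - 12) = (k^2 - 6*k + 5)/(k^2 + 7*k + 12)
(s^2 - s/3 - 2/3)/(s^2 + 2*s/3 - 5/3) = (3*s + 2)/(3*s + 5)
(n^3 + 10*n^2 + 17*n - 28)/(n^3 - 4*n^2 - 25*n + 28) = (n + 7)/(n - 7)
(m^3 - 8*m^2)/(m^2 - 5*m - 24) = m^2/(m + 3)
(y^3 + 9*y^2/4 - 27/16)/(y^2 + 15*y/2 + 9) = (8*y^2 + 6*y - 9)/(8*(y + 6))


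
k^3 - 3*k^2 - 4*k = k*(k - 4)*(k + 1)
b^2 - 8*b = b*(b - 8)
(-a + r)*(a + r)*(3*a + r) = -3*a^3 - a^2*r + 3*a*r^2 + r^3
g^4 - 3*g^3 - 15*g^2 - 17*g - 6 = (g - 6)*(g + 1)^3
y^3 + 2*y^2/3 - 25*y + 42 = (y - 3)*(y - 7/3)*(y + 6)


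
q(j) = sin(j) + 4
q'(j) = cos(j)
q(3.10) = 4.04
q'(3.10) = -1.00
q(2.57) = 4.54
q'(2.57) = -0.84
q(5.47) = 3.27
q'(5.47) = 0.69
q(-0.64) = 3.40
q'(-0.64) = 0.80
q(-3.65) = 4.49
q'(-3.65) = -0.87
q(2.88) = 4.26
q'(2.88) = -0.97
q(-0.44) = 3.57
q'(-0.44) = 0.90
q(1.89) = 4.95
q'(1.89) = -0.31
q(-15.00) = 3.35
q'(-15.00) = -0.76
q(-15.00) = 3.35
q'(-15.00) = -0.76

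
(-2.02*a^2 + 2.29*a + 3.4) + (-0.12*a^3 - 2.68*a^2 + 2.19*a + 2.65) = -0.12*a^3 - 4.7*a^2 + 4.48*a + 6.05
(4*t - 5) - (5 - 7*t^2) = 7*t^2 + 4*t - 10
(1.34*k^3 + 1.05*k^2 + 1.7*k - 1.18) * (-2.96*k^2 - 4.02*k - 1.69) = -3.9664*k^5 - 8.4948*k^4 - 11.5176*k^3 - 5.1157*k^2 + 1.8706*k + 1.9942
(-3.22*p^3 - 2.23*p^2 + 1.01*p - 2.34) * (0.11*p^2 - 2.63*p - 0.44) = -0.3542*p^5 + 8.2233*p^4 + 7.3928*p^3 - 1.9325*p^2 + 5.7098*p + 1.0296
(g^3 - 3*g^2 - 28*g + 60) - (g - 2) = g^3 - 3*g^2 - 29*g + 62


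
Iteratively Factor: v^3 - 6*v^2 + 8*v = (v)*(v^2 - 6*v + 8) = v*(v - 2)*(v - 4)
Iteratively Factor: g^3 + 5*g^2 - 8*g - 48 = (g + 4)*(g^2 + g - 12) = (g + 4)^2*(g - 3)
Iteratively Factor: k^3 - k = (k)*(k^2 - 1) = k*(k - 1)*(k + 1)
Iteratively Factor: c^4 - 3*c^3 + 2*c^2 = (c)*(c^3 - 3*c^2 + 2*c) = c*(c - 2)*(c^2 - c) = c*(c - 2)*(c - 1)*(c)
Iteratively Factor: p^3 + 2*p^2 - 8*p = (p - 2)*(p^2 + 4*p) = p*(p - 2)*(p + 4)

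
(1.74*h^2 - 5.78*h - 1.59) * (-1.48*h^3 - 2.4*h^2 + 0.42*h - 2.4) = -2.5752*h^5 + 4.3784*h^4 + 16.956*h^3 - 2.7876*h^2 + 13.2042*h + 3.816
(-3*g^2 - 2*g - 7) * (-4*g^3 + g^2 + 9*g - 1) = 12*g^5 + 5*g^4 - g^3 - 22*g^2 - 61*g + 7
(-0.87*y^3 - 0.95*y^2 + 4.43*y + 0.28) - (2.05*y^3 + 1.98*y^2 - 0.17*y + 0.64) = -2.92*y^3 - 2.93*y^2 + 4.6*y - 0.36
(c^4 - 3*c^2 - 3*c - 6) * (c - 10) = c^5 - 10*c^4 - 3*c^3 + 27*c^2 + 24*c + 60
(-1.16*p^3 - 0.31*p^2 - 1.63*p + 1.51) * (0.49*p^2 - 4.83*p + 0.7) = -0.5684*p^5 + 5.4509*p^4 - 0.1134*p^3 + 8.3958*p^2 - 8.4343*p + 1.057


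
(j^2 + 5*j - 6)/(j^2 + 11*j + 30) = (j - 1)/(j + 5)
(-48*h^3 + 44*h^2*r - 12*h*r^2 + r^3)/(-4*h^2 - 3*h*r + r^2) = (12*h^2 - 8*h*r + r^2)/(h + r)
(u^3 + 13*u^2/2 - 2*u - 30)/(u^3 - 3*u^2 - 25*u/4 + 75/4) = 2*(u^2 + 4*u - 12)/(2*u^2 - 11*u + 15)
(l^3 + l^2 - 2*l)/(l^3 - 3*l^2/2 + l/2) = 2*(l + 2)/(2*l - 1)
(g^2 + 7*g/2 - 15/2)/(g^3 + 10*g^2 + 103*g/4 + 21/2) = 2*(2*g^2 + 7*g - 15)/(4*g^3 + 40*g^2 + 103*g + 42)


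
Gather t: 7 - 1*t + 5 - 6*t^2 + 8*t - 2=-6*t^2 + 7*t + 10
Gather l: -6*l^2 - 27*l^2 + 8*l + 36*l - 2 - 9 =-33*l^2 + 44*l - 11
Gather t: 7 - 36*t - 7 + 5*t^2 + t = 5*t^2 - 35*t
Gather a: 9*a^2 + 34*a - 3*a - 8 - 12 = 9*a^2 + 31*a - 20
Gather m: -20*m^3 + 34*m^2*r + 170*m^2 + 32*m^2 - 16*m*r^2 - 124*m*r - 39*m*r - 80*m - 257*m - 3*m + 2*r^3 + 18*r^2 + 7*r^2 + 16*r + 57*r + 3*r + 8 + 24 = -20*m^3 + m^2*(34*r + 202) + m*(-16*r^2 - 163*r - 340) + 2*r^3 + 25*r^2 + 76*r + 32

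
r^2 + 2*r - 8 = (r - 2)*(r + 4)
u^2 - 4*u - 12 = (u - 6)*(u + 2)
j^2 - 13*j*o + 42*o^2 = (j - 7*o)*(j - 6*o)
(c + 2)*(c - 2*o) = c^2 - 2*c*o + 2*c - 4*o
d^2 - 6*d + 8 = (d - 4)*(d - 2)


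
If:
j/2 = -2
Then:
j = -4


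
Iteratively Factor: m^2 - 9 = (m + 3)*(m - 3)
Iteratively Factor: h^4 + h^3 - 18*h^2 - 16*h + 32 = (h - 4)*(h^3 + 5*h^2 + 2*h - 8) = (h - 4)*(h - 1)*(h^2 + 6*h + 8) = (h - 4)*(h - 1)*(h + 2)*(h + 4)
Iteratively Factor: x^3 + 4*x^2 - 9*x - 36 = (x - 3)*(x^2 + 7*x + 12) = (x - 3)*(x + 4)*(x + 3)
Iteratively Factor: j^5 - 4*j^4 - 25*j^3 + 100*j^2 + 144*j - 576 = (j + 3)*(j^4 - 7*j^3 - 4*j^2 + 112*j - 192) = (j + 3)*(j + 4)*(j^3 - 11*j^2 + 40*j - 48) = (j - 4)*(j + 3)*(j + 4)*(j^2 - 7*j + 12) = (j - 4)^2*(j + 3)*(j + 4)*(j - 3)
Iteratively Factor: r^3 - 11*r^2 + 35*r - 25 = (r - 5)*(r^2 - 6*r + 5) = (r - 5)^2*(r - 1)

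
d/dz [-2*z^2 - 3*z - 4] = -4*z - 3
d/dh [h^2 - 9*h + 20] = 2*h - 9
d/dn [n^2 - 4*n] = 2*n - 4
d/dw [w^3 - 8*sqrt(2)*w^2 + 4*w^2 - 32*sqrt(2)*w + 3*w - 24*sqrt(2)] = 3*w^2 - 16*sqrt(2)*w + 8*w - 32*sqrt(2) + 3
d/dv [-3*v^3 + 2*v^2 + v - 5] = -9*v^2 + 4*v + 1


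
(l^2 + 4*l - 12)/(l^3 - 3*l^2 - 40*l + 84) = 1/(l - 7)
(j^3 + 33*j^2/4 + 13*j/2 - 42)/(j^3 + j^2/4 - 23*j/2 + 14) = (j + 6)/(j - 2)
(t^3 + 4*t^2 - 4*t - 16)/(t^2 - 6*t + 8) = (t^2 + 6*t + 8)/(t - 4)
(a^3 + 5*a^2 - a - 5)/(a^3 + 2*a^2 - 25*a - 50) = (a^2 - 1)/(a^2 - 3*a - 10)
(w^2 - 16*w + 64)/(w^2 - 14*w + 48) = (w - 8)/(w - 6)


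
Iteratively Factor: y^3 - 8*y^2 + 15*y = (y - 5)*(y^2 - 3*y) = (y - 5)*(y - 3)*(y)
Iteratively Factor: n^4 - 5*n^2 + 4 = (n - 1)*(n^3 + n^2 - 4*n - 4) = (n - 1)*(n + 1)*(n^2 - 4) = (n - 1)*(n + 1)*(n + 2)*(n - 2)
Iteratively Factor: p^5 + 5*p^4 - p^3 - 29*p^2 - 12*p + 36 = (p - 2)*(p^4 + 7*p^3 + 13*p^2 - 3*p - 18) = (p - 2)*(p - 1)*(p^3 + 8*p^2 + 21*p + 18) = (p - 2)*(p - 1)*(p + 3)*(p^2 + 5*p + 6) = (p - 2)*(p - 1)*(p + 2)*(p + 3)*(p + 3)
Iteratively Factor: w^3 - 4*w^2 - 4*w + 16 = (w - 2)*(w^2 - 2*w - 8) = (w - 4)*(w - 2)*(w + 2)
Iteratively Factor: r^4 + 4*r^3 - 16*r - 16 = (r + 2)*(r^3 + 2*r^2 - 4*r - 8) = (r + 2)^2*(r^2 - 4) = (r + 2)^3*(r - 2)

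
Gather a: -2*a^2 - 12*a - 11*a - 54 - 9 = -2*a^2 - 23*a - 63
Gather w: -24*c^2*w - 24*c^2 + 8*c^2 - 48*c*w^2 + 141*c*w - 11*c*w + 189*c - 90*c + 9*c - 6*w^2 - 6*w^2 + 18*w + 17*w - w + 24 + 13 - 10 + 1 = -16*c^2 + 108*c + w^2*(-48*c - 12) + w*(-24*c^2 + 130*c + 34) + 28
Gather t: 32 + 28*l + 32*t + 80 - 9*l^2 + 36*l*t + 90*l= -9*l^2 + 118*l + t*(36*l + 32) + 112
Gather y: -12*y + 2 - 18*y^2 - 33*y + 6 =-18*y^2 - 45*y + 8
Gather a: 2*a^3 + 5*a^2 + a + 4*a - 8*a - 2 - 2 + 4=2*a^3 + 5*a^2 - 3*a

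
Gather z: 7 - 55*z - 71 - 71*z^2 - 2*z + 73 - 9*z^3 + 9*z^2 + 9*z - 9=-9*z^3 - 62*z^2 - 48*z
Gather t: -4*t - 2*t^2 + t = -2*t^2 - 3*t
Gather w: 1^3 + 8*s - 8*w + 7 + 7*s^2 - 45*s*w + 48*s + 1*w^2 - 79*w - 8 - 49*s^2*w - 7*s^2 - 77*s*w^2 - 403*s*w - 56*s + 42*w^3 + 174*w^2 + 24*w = 42*w^3 + w^2*(175 - 77*s) + w*(-49*s^2 - 448*s - 63)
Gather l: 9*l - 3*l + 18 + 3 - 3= 6*l + 18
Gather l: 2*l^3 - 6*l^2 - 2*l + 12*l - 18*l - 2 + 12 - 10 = 2*l^3 - 6*l^2 - 8*l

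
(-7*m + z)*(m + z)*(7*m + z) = -49*m^3 - 49*m^2*z + m*z^2 + z^3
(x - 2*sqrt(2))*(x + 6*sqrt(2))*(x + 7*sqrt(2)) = x^3 + 11*sqrt(2)*x^2 + 32*x - 168*sqrt(2)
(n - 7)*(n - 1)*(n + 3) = n^3 - 5*n^2 - 17*n + 21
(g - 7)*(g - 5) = g^2 - 12*g + 35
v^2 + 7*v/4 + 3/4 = (v + 3/4)*(v + 1)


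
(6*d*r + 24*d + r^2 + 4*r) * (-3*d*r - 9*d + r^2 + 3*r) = -18*d^2*r^2 - 126*d^2*r - 216*d^2 + 3*d*r^3 + 21*d*r^2 + 36*d*r + r^4 + 7*r^3 + 12*r^2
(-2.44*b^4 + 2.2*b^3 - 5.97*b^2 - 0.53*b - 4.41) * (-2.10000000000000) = 5.124*b^4 - 4.62*b^3 + 12.537*b^2 + 1.113*b + 9.261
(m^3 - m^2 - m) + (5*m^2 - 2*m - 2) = m^3 + 4*m^2 - 3*m - 2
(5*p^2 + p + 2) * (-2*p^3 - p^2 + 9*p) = -10*p^5 - 7*p^4 + 40*p^3 + 7*p^2 + 18*p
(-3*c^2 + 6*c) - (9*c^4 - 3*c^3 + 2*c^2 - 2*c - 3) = -9*c^4 + 3*c^3 - 5*c^2 + 8*c + 3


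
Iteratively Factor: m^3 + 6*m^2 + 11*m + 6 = (m + 2)*(m^2 + 4*m + 3) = (m + 2)*(m + 3)*(m + 1)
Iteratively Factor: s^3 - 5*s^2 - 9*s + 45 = (s + 3)*(s^2 - 8*s + 15) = (s - 5)*(s + 3)*(s - 3)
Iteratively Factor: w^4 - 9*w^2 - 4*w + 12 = (w - 3)*(w^3 + 3*w^2 - 4) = (w - 3)*(w + 2)*(w^2 + w - 2) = (w - 3)*(w - 1)*(w + 2)*(w + 2)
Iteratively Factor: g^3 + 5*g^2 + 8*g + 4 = (g + 2)*(g^2 + 3*g + 2) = (g + 1)*(g + 2)*(g + 2)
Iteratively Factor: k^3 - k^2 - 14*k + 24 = (k - 3)*(k^2 + 2*k - 8) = (k - 3)*(k + 4)*(k - 2)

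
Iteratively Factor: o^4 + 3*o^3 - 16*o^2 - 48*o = (o - 4)*(o^3 + 7*o^2 + 12*o) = (o - 4)*(o + 3)*(o^2 + 4*o) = (o - 4)*(o + 3)*(o + 4)*(o)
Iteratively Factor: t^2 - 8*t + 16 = (t - 4)*(t - 4)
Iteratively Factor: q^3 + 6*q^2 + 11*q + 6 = (q + 3)*(q^2 + 3*q + 2) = (q + 2)*(q + 3)*(q + 1)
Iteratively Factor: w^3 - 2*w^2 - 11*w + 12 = (w - 4)*(w^2 + 2*w - 3) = (w - 4)*(w - 1)*(w + 3)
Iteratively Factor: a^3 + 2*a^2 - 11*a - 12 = (a - 3)*(a^2 + 5*a + 4) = (a - 3)*(a + 1)*(a + 4)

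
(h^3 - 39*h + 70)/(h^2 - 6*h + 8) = (h^2 + 2*h - 35)/(h - 4)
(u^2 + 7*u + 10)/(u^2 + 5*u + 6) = (u + 5)/(u + 3)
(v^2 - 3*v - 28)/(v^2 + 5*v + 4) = (v - 7)/(v + 1)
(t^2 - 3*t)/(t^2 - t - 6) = t/(t + 2)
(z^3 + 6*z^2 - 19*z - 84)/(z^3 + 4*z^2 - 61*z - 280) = (z^2 - z - 12)/(z^2 - 3*z - 40)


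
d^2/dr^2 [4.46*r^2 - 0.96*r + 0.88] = 8.92000000000000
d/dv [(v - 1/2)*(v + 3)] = 2*v + 5/2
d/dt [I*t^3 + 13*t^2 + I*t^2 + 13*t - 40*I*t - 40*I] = 3*I*t^2 + 2*t*(13 + I) + 13 - 40*I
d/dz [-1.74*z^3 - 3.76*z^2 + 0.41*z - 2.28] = -5.22*z^2 - 7.52*z + 0.41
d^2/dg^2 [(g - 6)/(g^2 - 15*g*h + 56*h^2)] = 2*((g - 6)*(2*g - 15*h)^2 + 3*(-g + 5*h + 2)*(g^2 - 15*g*h + 56*h^2))/(g^2 - 15*g*h + 56*h^2)^3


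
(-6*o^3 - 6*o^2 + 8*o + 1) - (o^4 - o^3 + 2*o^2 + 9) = -o^4 - 5*o^3 - 8*o^2 + 8*o - 8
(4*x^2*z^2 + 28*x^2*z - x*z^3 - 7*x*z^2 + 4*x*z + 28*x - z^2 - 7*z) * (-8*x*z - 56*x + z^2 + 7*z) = -32*x^3*z^3 - 448*x^3*z^2 - 1568*x^3*z + 12*x^2*z^4 + 168*x^2*z^3 + 556*x^2*z^2 - 448*x^2*z - 1568*x^2 - x*z^5 - 14*x*z^4 - 37*x*z^3 + 168*x*z^2 + 588*x*z - z^4 - 14*z^3 - 49*z^2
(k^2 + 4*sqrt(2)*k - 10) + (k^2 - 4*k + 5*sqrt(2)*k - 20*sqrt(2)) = 2*k^2 - 4*k + 9*sqrt(2)*k - 20*sqrt(2) - 10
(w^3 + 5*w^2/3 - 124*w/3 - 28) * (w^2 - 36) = w^5 + 5*w^4/3 - 232*w^3/3 - 88*w^2 + 1488*w + 1008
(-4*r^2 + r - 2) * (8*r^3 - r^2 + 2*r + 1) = -32*r^5 + 12*r^4 - 25*r^3 - 3*r - 2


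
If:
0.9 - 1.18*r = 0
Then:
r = 0.76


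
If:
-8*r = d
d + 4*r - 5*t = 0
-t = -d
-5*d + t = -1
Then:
No Solution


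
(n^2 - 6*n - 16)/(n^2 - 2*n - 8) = (n - 8)/(n - 4)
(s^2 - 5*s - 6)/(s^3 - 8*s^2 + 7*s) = (s^2 - 5*s - 6)/(s*(s^2 - 8*s + 7))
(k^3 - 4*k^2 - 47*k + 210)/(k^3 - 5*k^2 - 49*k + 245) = (k - 6)/(k - 7)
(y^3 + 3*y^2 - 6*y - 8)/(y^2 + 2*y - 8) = y + 1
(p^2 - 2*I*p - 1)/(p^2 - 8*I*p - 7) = (p - I)/(p - 7*I)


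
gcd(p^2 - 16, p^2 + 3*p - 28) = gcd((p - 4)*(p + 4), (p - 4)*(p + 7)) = p - 4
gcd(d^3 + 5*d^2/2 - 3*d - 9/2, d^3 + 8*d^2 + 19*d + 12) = d^2 + 4*d + 3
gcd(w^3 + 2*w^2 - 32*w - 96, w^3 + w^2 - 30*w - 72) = w^2 - 2*w - 24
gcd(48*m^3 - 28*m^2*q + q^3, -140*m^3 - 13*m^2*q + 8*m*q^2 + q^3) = -4*m + q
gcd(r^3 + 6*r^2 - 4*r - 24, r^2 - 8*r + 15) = 1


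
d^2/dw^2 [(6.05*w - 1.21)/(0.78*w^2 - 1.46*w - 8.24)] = ((19.5536 - 28.314*w)*(-0.78*w^2 + 1.46*w + 8.24) - (1.56*w - 1.46)*(3.12*w - 2.92)*(6.05*w - 1.21))/(-0.78*w^2 + 1.46*w + 8.24)^3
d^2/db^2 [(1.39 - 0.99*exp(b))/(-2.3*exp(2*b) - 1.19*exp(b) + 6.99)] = (5.2371*exp(4*b) - 32.12203*exp(3*b) + 84.08409*exp(2*b) - 83.12158*exp(b) + 36.80934)*exp(b)/(12.167*exp(6*b) + 18.8853*exp(5*b) - 101.16021*exp(4*b) - 113.104621*exp(3*b) + 307.439073*exp(2*b) + 174.430557*exp(b) - 341.532099)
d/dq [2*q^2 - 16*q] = 4*q - 16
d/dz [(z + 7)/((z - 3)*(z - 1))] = (-z^2 - 14*z + 31)/(z^4 - 8*z^3 + 22*z^2 - 24*z + 9)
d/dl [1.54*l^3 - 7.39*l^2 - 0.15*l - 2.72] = 4.62*l^2 - 14.78*l - 0.15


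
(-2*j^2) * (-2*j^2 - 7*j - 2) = 4*j^4 + 14*j^3 + 4*j^2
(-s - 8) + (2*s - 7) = s - 15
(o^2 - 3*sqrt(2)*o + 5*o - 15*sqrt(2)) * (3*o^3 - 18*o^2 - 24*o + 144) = 3*o^5 - 9*sqrt(2)*o^4 - 3*o^4 - 114*o^3 + 9*sqrt(2)*o^3 + 24*o^2 + 342*sqrt(2)*o^2 - 72*sqrt(2)*o + 720*o - 2160*sqrt(2)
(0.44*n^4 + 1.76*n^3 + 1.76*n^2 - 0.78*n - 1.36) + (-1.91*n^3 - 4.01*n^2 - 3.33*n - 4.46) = 0.44*n^4 - 0.15*n^3 - 2.25*n^2 - 4.11*n - 5.82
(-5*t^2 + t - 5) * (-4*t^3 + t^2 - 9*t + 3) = 20*t^5 - 9*t^4 + 66*t^3 - 29*t^2 + 48*t - 15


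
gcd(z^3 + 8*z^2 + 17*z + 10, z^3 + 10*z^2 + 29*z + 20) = z^2 + 6*z + 5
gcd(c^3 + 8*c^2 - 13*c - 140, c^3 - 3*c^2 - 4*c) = c - 4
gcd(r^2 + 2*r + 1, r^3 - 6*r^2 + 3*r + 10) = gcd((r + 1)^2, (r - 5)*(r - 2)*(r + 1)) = r + 1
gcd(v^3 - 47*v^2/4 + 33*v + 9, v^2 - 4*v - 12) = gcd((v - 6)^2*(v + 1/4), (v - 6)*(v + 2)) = v - 6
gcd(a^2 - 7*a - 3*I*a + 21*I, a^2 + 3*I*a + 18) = a - 3*I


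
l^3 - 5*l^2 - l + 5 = (l - 5)*(l - 1)*(l + 1)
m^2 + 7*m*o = m*(m + 7*o)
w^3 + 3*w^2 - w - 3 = (w - 1)*(w + 1)*(w + 3)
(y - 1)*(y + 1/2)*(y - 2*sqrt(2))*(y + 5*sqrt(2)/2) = y^4 - y^3/2 + sqrt(2)*y^3/2 - 21*y^2/2 - sqrt(2)*y^2/4 - sqrt(2)*y/4 + 5*y + 5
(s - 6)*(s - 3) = s^2 - 9*s + 18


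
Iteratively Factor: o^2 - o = (o)*(o - 1)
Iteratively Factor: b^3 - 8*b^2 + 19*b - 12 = (b - 4)*(b^2 - 4*b + 3) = (b - 4)*(b - 3)*(b - 1)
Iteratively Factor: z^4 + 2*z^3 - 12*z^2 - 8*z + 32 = (z - 2)*(z^3 + 4*z^2 - 4*z - 16) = (z - 2)*(z + 4)*(z^2 - 4) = (z - 2)*(z + 2)*(z + 4)*(z - 2)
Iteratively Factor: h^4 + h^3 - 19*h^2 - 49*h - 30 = (h + 1)*(h^3 - 19*h - 30) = (h + 1)*(h + 2)*(h^2 - 2*h - 15) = (h - 5)*(h + 1)*(h + 2)*(h + 3)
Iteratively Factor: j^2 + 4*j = (j + 4)*(j)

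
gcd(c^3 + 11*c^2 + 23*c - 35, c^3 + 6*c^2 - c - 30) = c + 5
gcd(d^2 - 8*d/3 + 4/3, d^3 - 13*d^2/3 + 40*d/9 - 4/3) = d - 2/3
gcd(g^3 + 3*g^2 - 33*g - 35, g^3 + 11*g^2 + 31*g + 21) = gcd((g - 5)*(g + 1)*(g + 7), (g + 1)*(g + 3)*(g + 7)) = g^2 + 8*g + 7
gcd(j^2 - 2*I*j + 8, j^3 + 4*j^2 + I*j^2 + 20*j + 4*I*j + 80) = j - 4*I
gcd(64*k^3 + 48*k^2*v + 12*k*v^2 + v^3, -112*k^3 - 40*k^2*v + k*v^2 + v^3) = 16*k^2 + 8*k*v + v^2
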